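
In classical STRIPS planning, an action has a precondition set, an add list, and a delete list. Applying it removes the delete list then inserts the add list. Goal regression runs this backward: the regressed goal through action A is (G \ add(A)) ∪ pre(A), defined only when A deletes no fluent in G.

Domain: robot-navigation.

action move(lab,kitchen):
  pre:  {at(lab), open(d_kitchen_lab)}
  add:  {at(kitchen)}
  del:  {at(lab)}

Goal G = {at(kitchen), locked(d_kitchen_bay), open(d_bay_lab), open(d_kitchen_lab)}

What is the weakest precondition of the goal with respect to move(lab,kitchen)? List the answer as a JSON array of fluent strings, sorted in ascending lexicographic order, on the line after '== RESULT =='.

Compute (G \ add) ∪ pre:
  G ∩ del = {}  (empty — regression defined)
  G \ add = {at(kitchen), locked(d_kitchen_bay), open(d_bay_lab), open(d_kitchen_lab)} \ {at(kitchen)} = {locked(d_kitchen_bay), open(d_bay_lab), open(d_kitchen_lab)}
  ∪ pre   = {locked(d_kitchen_bay), open(d_bay_lab), open(d_kitchen_lab)} ∪ {at(lab), open(d_kitchen_lab)}
          = {at(lab), locked(d_kitchen_bay), open(d_bay_lab), open(d_kitchen_lab)}

== RESULT ==
["at(lab)", "locked(d_kitchen_bay)", "open(d_bay_lab)", "open(d_kitchen_lab)"]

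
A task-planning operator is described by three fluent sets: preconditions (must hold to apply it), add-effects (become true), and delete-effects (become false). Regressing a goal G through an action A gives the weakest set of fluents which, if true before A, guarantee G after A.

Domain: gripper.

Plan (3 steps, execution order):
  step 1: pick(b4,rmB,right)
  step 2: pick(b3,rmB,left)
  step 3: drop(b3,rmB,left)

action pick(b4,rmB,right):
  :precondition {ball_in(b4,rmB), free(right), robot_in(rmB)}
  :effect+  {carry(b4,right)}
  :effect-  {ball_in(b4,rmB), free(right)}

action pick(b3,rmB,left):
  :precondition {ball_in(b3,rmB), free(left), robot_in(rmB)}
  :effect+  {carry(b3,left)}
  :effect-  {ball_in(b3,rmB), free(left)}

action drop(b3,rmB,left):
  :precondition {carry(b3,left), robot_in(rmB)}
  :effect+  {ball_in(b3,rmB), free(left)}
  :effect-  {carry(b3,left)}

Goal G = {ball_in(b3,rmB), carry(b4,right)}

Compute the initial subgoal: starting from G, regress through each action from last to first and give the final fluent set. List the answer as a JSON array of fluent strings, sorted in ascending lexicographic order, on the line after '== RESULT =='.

Regress step by step:
  through step 3 (drop(b3,rmB,left)): drop {ball_in(b3,rmB)}, keep {carry(b4,right)}, require {carry(b3,left), robot_in(rmB)}
    → {carry(b3,left), carry(b4,right), robot_in(rmB)}
  through step 2 (pick(b3,rmB,left)): drop {carry(b3,left)}, keep {carry(b4,right), robot_in(rmB)}, require {ball_in(b3,rmB), free(left), robot_in(rmB)}
    → {ball_in(b3,rmB), carry(b4,right), free(left), robot_in(rmB)}
  through step 1 (pick(b4,rmB,right)): drop {carry(b4,right)}, keep {ball_in(b3,rmB), free(left), robot_in(rmB)}, require {ball_in(b4,rmB), free(right), robot_in(rmB)}
    → {ball_in(b3,rmB), ball_in(b4,rmB), free(left), free(right), robot_in(rmB)}

== RESULT ==
["ball_in(b3,rmB)", "ball_in(b4,rmB)", "free(left)", "free(right)", "robot_in(rmB)"]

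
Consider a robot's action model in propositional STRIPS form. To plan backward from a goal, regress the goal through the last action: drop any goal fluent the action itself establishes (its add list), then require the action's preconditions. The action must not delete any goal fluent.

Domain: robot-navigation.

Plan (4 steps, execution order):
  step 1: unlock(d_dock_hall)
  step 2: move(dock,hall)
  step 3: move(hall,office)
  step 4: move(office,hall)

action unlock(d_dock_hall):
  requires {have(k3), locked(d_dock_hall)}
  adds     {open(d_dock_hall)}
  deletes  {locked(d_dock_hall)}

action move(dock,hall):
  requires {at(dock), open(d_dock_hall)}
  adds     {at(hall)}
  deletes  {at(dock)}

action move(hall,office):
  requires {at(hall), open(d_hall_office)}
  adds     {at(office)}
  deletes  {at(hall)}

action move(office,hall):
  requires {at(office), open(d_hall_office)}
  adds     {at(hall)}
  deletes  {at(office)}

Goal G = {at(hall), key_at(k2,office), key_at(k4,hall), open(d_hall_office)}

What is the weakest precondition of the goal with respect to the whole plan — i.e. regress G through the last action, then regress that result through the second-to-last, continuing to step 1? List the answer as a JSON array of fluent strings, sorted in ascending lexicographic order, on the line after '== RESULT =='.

Regress step by step:
  through step 4 (move(office,hall)): drop {at(hall)}, keep {key_at(k2,office), key_at(k4,hall), open(d_hall_office)}, require {at(office), open(d_hall_office)}
    → {at(office), key_at(k2,office), key_at(k4,hall), open(d_hall_office)}
  through step 3 (move(hall,office)): drop {at(office)}, keep {key_at(k2,office), key_at(k4,hall), open(d_hall_office)}, require {at(hall), open(d_hall_office)}
    → {at(hall), key_at(k2,office), key_at(k4,hall), open(d_hall_office)}
  through step 2 (move(dock,hall)): drop {at(hall)}, keep {key_at(k2,office), key_at(k4,hall), open(d_hall_office)}, require {at(dock), open(d_dock_hall)}
    → {at(dock), key_at(k2,office), key_at(k4,hall), open(d_dock_hall), open(d_hall_office)}
  through step 1 (unlock(d_dock_hall)): drop {open(d_dock_hall)}, keep {at(dock), key_at(k2,office), key_at(k4,hall), open(d_hall_office)}, require {have(k3), locked(d_dock_hall)}
    → {at(dock), have(k3), key_at(k2,office), key_at(k4,hall), locked(d_dock_hall), open(d_hall_office)}

== RESULT ==
["at(dock)", "have(k3)", "key_at(k2,office)", "key_at(k4,hall)", "locked(d_dock_hall)", "open(d_hall_office)"]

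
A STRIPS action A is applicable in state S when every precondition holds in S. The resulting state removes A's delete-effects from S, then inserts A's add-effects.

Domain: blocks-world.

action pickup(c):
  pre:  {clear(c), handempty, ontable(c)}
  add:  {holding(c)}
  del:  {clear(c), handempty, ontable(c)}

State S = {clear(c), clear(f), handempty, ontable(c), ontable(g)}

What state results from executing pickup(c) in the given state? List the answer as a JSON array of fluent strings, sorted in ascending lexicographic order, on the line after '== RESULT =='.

Progress:
  pre ⊆ S: {clear(c), handempty, ontable(c)} ⊆ S  — applicable
  S \ del = {clear(f), ontable(g)}
  ∪ add   = {clear(f), holding(c), ontable(g)}

== RESULT ==
["clear(f)", "holding(c)", "ontable(g)"]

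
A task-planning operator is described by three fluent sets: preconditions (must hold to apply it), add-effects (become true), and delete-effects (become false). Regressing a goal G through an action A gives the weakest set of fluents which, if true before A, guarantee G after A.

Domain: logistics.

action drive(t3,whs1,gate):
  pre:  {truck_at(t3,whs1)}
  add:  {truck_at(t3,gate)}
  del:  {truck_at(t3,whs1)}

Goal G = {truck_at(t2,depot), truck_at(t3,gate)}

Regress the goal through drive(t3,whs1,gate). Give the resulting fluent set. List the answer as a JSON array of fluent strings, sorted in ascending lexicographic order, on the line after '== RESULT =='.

Compute (G \ add) ∪ pre:
  G ∩ del = {}  (empty — regression defined)
  G \ add = {truck_at(t2,depot), truck_at(t3,gate)} \ {truck_at(t3,gate)} = {truck_at(t2,depot)}
  ∪ pre   = {truck_at(t2,depot)} ∪ {truck_at(t3,whs1)}
          = {truck_at(t2,depot), truck_at(t3,whs1)}

== RESULT ==
["truck_at(t2,depot)", "truck_at(t3,whs1)"]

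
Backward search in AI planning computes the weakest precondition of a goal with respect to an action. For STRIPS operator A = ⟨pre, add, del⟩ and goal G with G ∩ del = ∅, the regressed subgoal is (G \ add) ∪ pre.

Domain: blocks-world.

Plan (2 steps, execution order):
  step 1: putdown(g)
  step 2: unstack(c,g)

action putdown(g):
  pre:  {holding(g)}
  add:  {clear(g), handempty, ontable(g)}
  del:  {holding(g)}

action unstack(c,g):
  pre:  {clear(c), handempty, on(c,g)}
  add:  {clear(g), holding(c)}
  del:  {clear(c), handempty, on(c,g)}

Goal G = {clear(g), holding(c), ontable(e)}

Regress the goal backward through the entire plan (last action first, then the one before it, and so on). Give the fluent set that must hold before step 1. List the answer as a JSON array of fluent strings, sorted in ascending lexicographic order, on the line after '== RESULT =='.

Regress step by step:
  through step 2 (unstack(c,g)): drop {clear(g), holding(c)}, keep {ontable(e)}, require {clear(c), handempty, on(c,g)}
    → {clear(c), handempty, on(c,g), ontable(e)}
  through step 1 (putdown(g)): drop {handempty}, keep {clear(c), on(c,g), ontable(e)}, require {holding(g)}
    → {clear(c), holding(g), on(c,g), ontable(e)}

== RESULT ==
["clear(c)", "holding(g)", "on(c,g)", "ontable(e)"]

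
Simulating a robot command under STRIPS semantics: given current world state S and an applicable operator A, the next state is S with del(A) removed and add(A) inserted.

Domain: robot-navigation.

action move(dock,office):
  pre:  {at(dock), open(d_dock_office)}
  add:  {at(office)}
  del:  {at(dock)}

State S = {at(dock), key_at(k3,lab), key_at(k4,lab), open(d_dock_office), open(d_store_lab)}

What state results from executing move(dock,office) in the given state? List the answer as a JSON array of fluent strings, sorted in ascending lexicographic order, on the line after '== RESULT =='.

Progress:
  pre ⊆ S: {at(dock), open(d_dock_office)} ⊆ S  — applicable
  S \ del = {key_at(k3,lab), key_at(k4,lab), open(d_dock_office), open(d_store_lab)}
  ∪ add   = {at(office), key_at(k3,lab), key_at(k4,lab), open(d_dock_office), open(d_store_lab)}

== RESULT ==
["at(office)", "key_at(k3,lab)", "key_at(k4,lab)", "open(d_dock_office)", "open(d_store_lab)"]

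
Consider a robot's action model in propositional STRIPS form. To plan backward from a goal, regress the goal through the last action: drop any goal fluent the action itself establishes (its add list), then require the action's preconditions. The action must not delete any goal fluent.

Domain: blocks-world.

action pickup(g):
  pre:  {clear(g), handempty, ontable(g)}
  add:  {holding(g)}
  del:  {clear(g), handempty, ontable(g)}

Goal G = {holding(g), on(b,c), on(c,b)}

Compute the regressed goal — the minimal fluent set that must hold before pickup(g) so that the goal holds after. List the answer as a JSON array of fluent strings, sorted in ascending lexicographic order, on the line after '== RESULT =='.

Regress:
  G ∩ del = {}  (empty — regression defined)
  G \ add = {holding(g), on(b,c), on(c,b)} \ {holding(g)} = {on(b,c), on(c,b)}
  ∪ pre   = {on(b,c), on(c,b)} ∪ {clear(g), handempty, ontable(g)}
          = {clear(g), handempty, on(b,c), on(c,b), ontable(g)}

== RESULT ==
["clear(g)", "handempty", "on(b,c)", "on(c,b)", "ontable(g)"]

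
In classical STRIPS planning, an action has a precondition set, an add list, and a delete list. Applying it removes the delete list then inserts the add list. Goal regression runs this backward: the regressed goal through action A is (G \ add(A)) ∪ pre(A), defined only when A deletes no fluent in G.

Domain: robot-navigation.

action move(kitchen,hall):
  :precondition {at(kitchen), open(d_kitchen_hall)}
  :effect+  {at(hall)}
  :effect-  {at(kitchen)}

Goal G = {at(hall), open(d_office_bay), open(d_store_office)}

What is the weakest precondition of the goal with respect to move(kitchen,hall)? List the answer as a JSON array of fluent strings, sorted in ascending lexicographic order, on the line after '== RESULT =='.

Regress:
  G ∩ del = {}  (empty — regression defined)
  G \ add = {at(hall), open(d_office_bay), open(d_store_office)} \ {at(hall)} = {open(d_office_bay), open(d_store_office)}
  ∪ pre   = {open(d_office_bay), open(d_store_office)} ∪ {at(kitchen), open(d_kitchen_hall)}
          = {at(kitchen), open(d_kitchen_hall), open(d_office_bay), open(d_store_office)}

== RESULT ==
["at(kitchen)", "open(d_kitchen_hall)", "open(d_office_bay)", "open(d_store_office)"]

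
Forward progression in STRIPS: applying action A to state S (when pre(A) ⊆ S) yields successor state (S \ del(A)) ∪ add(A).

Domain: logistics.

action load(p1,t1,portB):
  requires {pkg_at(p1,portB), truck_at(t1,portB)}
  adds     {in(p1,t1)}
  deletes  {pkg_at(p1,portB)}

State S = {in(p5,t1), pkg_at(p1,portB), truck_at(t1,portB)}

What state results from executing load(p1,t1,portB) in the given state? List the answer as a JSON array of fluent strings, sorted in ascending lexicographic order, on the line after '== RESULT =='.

Compute (S \ del) ∪ add:
  pre ⊆ S: {pkg_at(p1,portB), truck_at(t1,portB)} ⊆ S  — applicable
  S \ del = {in(p5,t1), truck_at(t1,portB)}
  ∪ add   = {in(p1,t1), in(p5,t1), truck_at(t1,portB)}

== RESULT ==
["in(p1,t1)", "in(p5,t1)", "truck_at(t1,portB)"]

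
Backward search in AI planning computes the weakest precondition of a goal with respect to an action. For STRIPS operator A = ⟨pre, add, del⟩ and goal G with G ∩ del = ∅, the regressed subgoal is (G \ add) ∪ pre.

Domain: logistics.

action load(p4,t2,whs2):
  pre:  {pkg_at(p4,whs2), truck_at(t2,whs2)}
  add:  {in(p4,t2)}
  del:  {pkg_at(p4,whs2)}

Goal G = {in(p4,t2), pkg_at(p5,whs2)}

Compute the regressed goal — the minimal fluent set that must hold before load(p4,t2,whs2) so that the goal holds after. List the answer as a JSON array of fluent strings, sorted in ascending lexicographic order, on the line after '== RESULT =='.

Compute (G \ add) ∪ pre:
  G ∩ del = {}  (empty — regression defined)
  G \ add = {in(p4,t2), pkg_at(p5,whs2)} \ {in(p4,t2)} = {pkg_at(p5,whs2)}
  ∪ pre   = {pkg_at(p5,whs2)} ∪ {pkg_at(p4,whs2), truck_at(t2,whs2)}
          = {pkg_at(p4,whs2), pkg_at(p5,whs2), truck_at(t2,whs2)}

== RESULT ==
["pkg_at(p4,whs2)", "pkg_at(p5,whs2)", "truck_at(t2,whs2)"]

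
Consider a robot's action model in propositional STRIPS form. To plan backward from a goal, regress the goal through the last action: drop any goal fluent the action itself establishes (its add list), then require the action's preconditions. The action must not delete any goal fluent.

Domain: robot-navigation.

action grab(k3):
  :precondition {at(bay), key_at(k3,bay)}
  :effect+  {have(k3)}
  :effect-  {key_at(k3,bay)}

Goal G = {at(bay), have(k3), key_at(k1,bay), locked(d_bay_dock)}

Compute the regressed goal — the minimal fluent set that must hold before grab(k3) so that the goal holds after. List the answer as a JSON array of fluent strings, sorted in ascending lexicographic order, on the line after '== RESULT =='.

Compute (G \ add) ∪ pre:
  G ∩ del = {}  (empty — regression defined)
  G \ add = {at(bay), have(k3), key_at(k1,bay), locked(d_bay_dock)} \ {have(k3)} = {at(bay), key_at(k1,bay), locked(d_bay_dock)}
  ∪ pre   = {at(bay), key_at(k1,bay), locked(d_bay_dock)} ∪ {at(bay), key_at(k3,bay)}
          = {at(bay), key_at(k1,bay), key_at(k3,bay), locked(d_bay_dock)}

== RESULT ==
["at(bay)", "key_at(k1,bay)", "key_at(k3,bay)", "locked(d_bay_dock)"]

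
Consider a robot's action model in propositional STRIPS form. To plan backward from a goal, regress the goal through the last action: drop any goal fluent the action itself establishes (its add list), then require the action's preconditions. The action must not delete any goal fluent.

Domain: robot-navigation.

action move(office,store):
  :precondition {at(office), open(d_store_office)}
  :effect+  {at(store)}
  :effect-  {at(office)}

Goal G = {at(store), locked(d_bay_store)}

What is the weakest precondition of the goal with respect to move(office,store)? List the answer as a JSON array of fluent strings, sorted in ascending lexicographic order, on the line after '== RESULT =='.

Compute (G \ add) ∪ pre:
  G ∩ del = {}  (empty — regression defined)
  G \ add = {at(store), locked(d_bay_store)} \ {at(store)} = {locked(d_bay_store)}
  ∪ pre   = {locked(d_bay_store)} ∪ {at(office), open(d_store_office)}
          = {at(office), locked(d_bay_store), open(d_store_office)}

== RESULT ==
["at(office)", "locked(d_bay_store)", "open(d_store_office)"]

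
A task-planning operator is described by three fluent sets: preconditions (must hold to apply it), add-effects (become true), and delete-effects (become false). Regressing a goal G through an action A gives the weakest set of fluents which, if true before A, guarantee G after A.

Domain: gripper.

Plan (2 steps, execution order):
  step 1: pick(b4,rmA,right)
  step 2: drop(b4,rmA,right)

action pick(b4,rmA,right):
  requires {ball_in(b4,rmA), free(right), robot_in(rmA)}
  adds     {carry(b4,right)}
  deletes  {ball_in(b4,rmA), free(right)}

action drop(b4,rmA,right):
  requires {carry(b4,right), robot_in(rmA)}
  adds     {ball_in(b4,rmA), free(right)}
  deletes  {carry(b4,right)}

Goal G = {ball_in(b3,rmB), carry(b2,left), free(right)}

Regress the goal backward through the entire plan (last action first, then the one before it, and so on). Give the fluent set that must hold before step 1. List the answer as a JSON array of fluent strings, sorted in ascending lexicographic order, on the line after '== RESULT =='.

Regress step by step:
  through step 2 (drop(b4,rmA,right)): drop {free(right)}, keep {ball_in(b3,rmB), carry(b2,left)}, require {carry(b4,right), robot_in(rmA)}
    → {ball_in(b3,rmB), carry(b2,left), carry(b4,right), robot_in(rmA)}
  through step 1 (pick(b4,rmA,right)): drop {carry(b4,right)}, keep {ball_in(b3,rmB), carry(b2,left), robot_in(rmA)}, require {ball_in(b4,rmA), free(right), robot_in(rmA)}
    → {ball_in(b3,rmB), ball_in(b4,rmA), carry(b2,left), free(right), robot_in(rmA)}

== RESULT ==
["ball_in(b3,rmB)", "ball_in(b4,rmA)", "carry(b2,left)", "free(right)", "robot_in(rmA)"]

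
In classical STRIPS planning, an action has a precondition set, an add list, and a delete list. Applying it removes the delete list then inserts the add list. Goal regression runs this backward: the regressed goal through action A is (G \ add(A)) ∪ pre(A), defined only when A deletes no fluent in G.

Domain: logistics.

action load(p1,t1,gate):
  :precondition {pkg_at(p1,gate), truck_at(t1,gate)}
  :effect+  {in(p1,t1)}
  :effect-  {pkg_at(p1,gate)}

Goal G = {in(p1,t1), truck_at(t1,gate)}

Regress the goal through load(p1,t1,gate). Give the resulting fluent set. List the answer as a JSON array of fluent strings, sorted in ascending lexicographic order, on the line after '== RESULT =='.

Regress:
  G ∩ del = {}  (empty — regression defined)
  G \ add = {in(p1,t1), truck_at(t1,gate)} \ {in(p1,t1)} = {truck_at(t1,gate)}
  ∪ pre   = {truck_at(t1,gate)} ∪ {pkg_at(p1,gate), truck_at(t1,gate)}
          = {pkg_at(p1,gate), truck_at(t1,gate)}

== RESULT ==
["pkg_at(p1,gate)", "truck_at(t1,gate)"]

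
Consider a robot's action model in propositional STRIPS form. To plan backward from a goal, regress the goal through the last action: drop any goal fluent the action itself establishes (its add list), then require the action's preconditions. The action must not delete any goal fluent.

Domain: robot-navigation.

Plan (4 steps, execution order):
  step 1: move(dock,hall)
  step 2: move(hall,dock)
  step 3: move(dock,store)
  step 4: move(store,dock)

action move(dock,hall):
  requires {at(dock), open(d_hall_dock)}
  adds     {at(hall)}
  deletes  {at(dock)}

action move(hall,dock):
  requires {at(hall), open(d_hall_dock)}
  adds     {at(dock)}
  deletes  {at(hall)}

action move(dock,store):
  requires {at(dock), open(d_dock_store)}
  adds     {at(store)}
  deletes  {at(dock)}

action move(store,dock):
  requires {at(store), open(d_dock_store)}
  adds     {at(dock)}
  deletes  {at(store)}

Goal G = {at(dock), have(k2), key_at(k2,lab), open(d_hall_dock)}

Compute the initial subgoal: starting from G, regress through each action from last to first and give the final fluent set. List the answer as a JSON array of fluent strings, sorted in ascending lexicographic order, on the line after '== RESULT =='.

Work backward from the goal:
  through step 4 (move(store,dock)): drop {at(dock)}, keep {have(k2), key_at(k2,lab), open(d_hall_dock)}, require {at(store), open(d_dock_store)}
    → {at(store), have(k2), key_at(k2,lab), open(d_dock_store), open(d_hall_dock)}
  through step 3 (move(dock,store)): drop {at(store)}, keep {have(k2), key_at(k2,lab), open(d_dock_store), open(d_hall_dock)}, require {at(dock), open(d_dock_store)}
    → {at(dock), have(k2), key_at(k2,lab), open(d_dock_store), open(d_hall_dock)}
  through step 2 (move(hall,dock)): drop {at(dock)}, keep {have(k2), key_at(k2,lab), open(d_dock_store), open(d_hall_dock)}, require {at(hall), open(d_hall_dock)}
    → {at(hall), have(k2), key_at(k2,lab), open(d_dock_store), open(d_hall_dock)}
  through step 1 (move(dock,hall)): drop {at(hall)}, keep {have(k2), key_at(k2,lab), open(d_dock_store), open(d_hall_dock)}, require {at(dock), open(d_hall_dock)}
    → {at(dock), have(k2), key_at(k2,lab), open(d_dock_store), open(d_hall_dock)}

== RESULT ==
["at(dock)", "have(k2)", "key_at(k2,lab)", "open(d_dock_store)", "open(d_hall_dock)"]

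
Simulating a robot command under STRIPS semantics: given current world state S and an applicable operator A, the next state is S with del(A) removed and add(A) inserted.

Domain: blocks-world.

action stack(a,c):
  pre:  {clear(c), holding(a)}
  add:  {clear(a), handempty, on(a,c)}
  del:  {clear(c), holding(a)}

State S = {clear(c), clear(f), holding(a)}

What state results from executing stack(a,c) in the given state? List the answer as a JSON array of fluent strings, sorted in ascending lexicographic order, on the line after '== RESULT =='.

Progress:
  pre ⊆ S: {clear(c), holding(a)} ⊆ S  — applicable
  S \ del = {clear(f)}
  ∪ add   = {clear(a), clear(f), handempty, on(a,c)}

== RESULT ==
["clear(a)", "clear(f)", "handempty", "on(a,c)"]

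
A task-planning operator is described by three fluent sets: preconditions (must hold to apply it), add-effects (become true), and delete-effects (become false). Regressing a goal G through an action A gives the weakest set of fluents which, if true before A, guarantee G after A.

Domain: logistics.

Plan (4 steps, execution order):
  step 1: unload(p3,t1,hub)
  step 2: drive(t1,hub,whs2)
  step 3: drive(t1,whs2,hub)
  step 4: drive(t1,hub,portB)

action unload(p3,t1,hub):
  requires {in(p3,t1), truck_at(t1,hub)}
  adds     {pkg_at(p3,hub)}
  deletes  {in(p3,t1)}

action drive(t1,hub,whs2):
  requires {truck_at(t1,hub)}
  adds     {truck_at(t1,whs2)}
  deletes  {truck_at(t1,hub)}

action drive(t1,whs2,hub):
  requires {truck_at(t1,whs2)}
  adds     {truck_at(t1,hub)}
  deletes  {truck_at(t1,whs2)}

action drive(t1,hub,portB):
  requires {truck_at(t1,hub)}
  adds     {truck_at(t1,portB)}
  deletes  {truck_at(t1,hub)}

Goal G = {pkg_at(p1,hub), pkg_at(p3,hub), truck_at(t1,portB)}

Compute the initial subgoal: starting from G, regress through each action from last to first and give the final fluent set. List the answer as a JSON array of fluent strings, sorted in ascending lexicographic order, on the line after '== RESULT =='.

Work backward from the goal:
  through step 4 (drive(t1,hub,portB)): drop {truck_at(t1,portB)}, keep {pkg_at(p1,hub), pkg_at(p3,hub)}, require {truck_at(t1,hub)}
    → {pkg_at(p1,hub), pkg_at(p3,hub), truck_at(t1,hub)}
  through step 3 (drive(t1,whs2,hub)): drop {truck_at(t1,hub)}, keep {pkg_at(p1,hub), pkg_at(p3,hub)}, require {truck_at(t1,whs2)}
    → {pkg_at(p1,hub), pkg_at(p3,hub), truck_at(t1,whs2)}
  through step 2 (drive(t1,hub,whs2)): drop {truck_at(t1,whs2)}, keep {pkg_at(p1,hub), pkg_at(p3,hub)}, require {truck_at(t1,hub)}
    → {pkg_at(p1,hub), pkg_at(p3,hub), truck_at(t1,hub)}
  through step 1 (unload(p3,t1,hub)): drop {pkg_at(p3,hub)}, keep {pkg_at(p1,hub), truck_at(t1,hub)}, require {in(p3,t1), truck_at(t1,hub)}
    → {in(p3,t1), pkg_at(p1,hub), truck_at(t1,hub)}

== RESULT ==
["in(p3,t1)", "pkg_at(p1,hub)", "truck_at(t1,hub)"]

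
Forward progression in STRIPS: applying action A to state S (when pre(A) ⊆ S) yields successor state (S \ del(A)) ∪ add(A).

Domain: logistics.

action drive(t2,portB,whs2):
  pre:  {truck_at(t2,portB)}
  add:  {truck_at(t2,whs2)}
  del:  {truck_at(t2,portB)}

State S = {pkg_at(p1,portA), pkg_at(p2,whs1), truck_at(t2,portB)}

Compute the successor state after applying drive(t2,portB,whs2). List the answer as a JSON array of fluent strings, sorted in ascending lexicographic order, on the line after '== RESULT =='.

Compute (S \ del) ∪ add:
  pre ⊆ S: {truck_at(t2,portB)} ⊆ S  — applicable
  S \ del = {pkg_at(p1,portA), pkg_at(p2,whs1)}
  ∪ add   = {pkg_at(p1,portA), pkg_at(p2,whs1), truck_at(t2,whs2)}

== RESULT ==
["pkg_at(p1,portA)", "pkg_at(p2,whs1)", "truck_at(t2,whs2)"]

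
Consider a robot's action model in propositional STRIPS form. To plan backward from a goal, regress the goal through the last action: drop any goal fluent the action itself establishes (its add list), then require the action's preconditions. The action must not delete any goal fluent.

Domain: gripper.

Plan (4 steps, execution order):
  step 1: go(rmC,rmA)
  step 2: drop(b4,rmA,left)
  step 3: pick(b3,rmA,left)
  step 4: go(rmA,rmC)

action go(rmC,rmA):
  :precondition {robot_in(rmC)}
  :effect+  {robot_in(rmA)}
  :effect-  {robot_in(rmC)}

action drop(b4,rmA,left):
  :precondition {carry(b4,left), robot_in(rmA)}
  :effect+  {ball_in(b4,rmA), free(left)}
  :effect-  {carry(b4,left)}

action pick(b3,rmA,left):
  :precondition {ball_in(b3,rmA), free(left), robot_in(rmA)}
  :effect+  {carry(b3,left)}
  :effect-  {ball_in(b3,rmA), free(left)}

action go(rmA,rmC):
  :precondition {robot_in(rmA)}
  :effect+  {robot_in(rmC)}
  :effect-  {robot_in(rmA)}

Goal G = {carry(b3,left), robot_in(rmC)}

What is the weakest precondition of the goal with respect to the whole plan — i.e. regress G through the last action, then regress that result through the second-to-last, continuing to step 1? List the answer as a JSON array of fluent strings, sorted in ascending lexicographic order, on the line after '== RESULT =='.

Work backward from the goal:
  through step 4 (go(rmA,rmC)): drop {robot_in(rmC)}, keep {carry(b3,left)}, require {robot_in(rmA)}
    → {carry(b3,left), robot_in(rmA)}
  through step 3 (pick(b3,rmA,left)): drop {carry(b3,left)}, keep {robot_in(rmA)}, require {ball_in(b3,rmA), free(left), robot_in(rmA)}
    → {ball_in(b3,rmA), free(left), robot_in(rmA)}
  through step 2 (drop(b4,rmA,left)): drop {free(left)}, keep {ball_in(b3,rmA), robot_in(rmA)}, require {carry(b4,left), robot_in(rmA)}
    → {ball_in(b3,rmA), carry(b4,left), robot_in(rmA)}
  through step 1 (go(rmC,rmA)): drop {robot_in(rmA)}, keep {ball_in(b3,rmA), carry(b4,left)}, require {robot_in(rmC)}
    → {ball_in(b3,rmA), carry(b4,left), robot_in(rmC)}

== RESULT ==
["ball_in(b3,rmA)", "carry(b4,left)", "robot_in(rmC)"]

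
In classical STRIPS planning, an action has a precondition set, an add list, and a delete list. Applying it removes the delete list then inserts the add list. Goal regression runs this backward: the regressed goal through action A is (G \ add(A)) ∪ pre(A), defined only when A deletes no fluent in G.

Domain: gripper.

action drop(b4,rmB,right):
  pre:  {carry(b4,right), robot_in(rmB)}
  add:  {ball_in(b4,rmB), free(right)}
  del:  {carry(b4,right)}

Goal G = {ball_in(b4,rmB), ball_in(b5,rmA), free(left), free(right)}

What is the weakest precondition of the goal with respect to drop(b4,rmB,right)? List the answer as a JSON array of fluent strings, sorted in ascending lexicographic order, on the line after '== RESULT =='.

Compute (G \ add) ∪ pre:
  G ∩ del = {}  (empty — regression defined)
  G \ add = {ball_in(b4,rmB), ball_in(b5,rmA), free(left), free(right)} \ {ball_in(b4,rmB), free(right)} = {ball_in(b5,rmA), free(left)}
  ∪ pre   = {ball_in(b5,rmA), free(left)} ∪ {carry(b4,right), robot_in(rmB)}
          = {ball_in(b5,rmA), carry(b4,right), free(left), robot_in(rmB)}

== RESULT ==
["ball_in(b5,rmA)", "carry(b4,right)", "free(left)", "robot_in(rmB)"]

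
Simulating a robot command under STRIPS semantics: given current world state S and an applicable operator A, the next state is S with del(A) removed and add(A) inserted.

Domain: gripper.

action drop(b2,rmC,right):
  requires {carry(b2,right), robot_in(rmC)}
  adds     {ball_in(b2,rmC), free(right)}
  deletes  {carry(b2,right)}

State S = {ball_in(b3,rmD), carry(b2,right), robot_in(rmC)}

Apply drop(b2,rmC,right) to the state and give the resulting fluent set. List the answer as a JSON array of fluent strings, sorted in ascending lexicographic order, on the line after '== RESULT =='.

Progress:
  pre ⊆ S: {carry(b2,right), robot_in(rmC)} ⊆ S  — applicable
  S \ del = {ball_in(b3,rmD), robot_in(rmC)}
  ∪ add   = {ball_in(b2,rmC), ball_in(b3,rmD), free(right), robot_in(rmC)}

== RESULT ==
["ball_in(b2,rmC)", "ball_in(b3,rmD)", "free(right)", "robot_in(rmC)"]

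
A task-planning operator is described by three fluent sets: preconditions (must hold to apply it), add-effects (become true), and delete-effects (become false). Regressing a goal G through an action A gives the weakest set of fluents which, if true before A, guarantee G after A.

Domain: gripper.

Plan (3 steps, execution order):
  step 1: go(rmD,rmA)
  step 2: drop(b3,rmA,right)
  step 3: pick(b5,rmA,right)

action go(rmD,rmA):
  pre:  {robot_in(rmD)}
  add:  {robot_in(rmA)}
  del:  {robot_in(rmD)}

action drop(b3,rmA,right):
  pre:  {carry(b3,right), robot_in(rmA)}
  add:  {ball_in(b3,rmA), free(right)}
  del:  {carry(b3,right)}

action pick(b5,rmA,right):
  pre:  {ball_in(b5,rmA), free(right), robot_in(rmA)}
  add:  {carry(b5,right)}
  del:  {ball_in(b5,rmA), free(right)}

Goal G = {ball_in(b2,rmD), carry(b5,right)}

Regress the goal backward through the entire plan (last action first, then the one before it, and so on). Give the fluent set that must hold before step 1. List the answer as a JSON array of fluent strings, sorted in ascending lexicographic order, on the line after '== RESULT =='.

Work backward from the goal:
  through step 3 (pick(b5,rmA,right)): drop {carry(b5,right)}, keep {ball_in(b2,rmD)}, require {ball_in(b5,rmA), free(right), robot_in(rmA)}
    → {ball_in(b2,rmD), ball_in(b5,rmA), free(right), robot_in(rmA)}
  through step 2 (drop(b3,rmA,right)): drop {free(right)}, keep {ball_in(b2,rmD), ball_in(b5,rmA), robot_in(rmA)}, require {carry(b3,right), robot_in(rmA)}
    → {ball_in(b2,rmD), ball_in(b5,rmA), carry(b3,right), robot_in(rmA)}
  through step 1 (go(rmD,rmA)): drop {robot_in(rmA)}, keep {ball_in(b2,rmD), ball_in(b5,rmA), carry(b3,right)}, require {robot_in(rmD)}
    → {ball_in(b2,rmD), ball_in(b5,rmA), carry(b3,right), robot_in(rmD)}

== RESULT ==
["ball_in(b2,rmD)", "ball_in(b5,rmA)", "carry(b3,right)", "robot_in(rmD)"]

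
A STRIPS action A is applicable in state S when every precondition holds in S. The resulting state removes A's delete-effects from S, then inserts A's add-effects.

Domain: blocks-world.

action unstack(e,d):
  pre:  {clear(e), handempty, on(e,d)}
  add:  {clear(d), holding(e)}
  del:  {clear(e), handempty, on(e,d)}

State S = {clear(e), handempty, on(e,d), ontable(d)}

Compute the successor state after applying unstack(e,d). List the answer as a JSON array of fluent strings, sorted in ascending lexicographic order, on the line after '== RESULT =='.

Compute (S \ del) ∪ add:
  pre ⊆ S: {clear(e), handempty, on(e,d)} ⊆ S  — applicable
  S \ del = {ontable(d)}
  ∪ add   = {clear(d), holding(e), ontable(d)}

== RESULT ==
["clear(d)", "holding(e)", "ontable(d)"]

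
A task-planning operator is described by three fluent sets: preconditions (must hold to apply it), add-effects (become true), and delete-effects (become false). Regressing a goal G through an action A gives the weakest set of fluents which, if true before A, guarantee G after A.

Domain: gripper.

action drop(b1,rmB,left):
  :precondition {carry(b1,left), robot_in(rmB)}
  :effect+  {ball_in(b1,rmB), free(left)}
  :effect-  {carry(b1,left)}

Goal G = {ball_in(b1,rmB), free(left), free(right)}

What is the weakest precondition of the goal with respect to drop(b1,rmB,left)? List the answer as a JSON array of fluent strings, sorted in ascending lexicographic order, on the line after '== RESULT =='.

Compute (G \ add) ∪ pre:
  G ∩ del = {}  (empty — regression defined)
  G \ add = {ball_in(b1,rmB), free(left), free(right)} \ {ball_in(b1,rmB), free(left)} = {free(right)}
  ∪ pre   = {free(right)} ∪ {carry(b1,left), robot_in(rmB)}
          = {carry(b1,left), free(right), robot_in(rmB)}

== RESULT ==
["carry(b1,left)", "free(right)", "robot_in(rmB)"]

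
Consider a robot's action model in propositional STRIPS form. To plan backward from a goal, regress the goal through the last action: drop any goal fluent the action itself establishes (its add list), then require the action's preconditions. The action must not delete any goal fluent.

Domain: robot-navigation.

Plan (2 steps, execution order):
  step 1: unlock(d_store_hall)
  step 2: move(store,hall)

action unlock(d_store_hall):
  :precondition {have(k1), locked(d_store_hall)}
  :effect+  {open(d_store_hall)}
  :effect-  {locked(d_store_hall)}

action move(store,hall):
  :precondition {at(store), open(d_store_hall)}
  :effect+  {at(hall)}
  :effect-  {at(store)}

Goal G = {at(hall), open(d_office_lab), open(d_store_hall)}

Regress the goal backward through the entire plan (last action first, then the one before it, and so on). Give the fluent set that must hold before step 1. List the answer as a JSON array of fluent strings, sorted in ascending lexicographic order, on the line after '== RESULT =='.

Work backward from the goal:
  through step 2 (move(store,hall)): drop {at(hall)}, keep {open(d_office_lab), open(d_store_hall)}, require {at(store), open(d_store_hall)}
    → {at(store), open(d_office_lab), open(d_store_hall)}
  through step 1 (unlock(d_store_hall)): drop {open(d_store_hall)}, keep {at(store), open(d_office_lab)}, require {have(k1), locked(d_store_hall)}
    → {at(store), have(k1), locked(d_store_hall), open(d_office_lab)}

== RESULT ==
["at(store)", "have(k1)", "locked(d_store_hall)", "open(d_office_lab)"]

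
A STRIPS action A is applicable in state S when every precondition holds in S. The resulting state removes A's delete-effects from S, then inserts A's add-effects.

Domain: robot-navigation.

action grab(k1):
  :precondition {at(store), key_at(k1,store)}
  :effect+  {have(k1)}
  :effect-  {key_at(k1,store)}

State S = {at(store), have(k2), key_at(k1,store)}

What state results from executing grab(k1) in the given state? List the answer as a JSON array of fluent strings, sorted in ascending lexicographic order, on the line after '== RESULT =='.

Progress:
  pre ⊆ S: {at(store), key_at(k1,store)} ⊆ S  — applicable
  S \ del = {at(store), have(k2)}
  ∪ add   = {at(store), have(k1), have(k2)}

== RESULT ==
["at(store)", "have(k1)", "have(k2)"]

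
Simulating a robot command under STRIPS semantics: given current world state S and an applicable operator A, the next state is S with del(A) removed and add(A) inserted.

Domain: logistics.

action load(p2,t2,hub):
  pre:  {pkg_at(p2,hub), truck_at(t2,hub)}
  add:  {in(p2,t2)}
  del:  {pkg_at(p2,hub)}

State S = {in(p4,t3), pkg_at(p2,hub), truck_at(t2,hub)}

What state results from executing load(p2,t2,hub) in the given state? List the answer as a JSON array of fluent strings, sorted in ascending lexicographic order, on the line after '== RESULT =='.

Progress:
  pre ⊆ S: {pkg_at(p2,hub), truck_at(t2,hub)} ⊆ S  — applicable
  S \ del = {in(p4,t3), truck_at(t2,hub)}
  ∪ add   = {in(p2,t2), in(p4,t3), truck_at(t2,hub)}

== RESULT ==
["in(p2,t2)", "in(p4,t3)", "truck_at(t2,hub)"]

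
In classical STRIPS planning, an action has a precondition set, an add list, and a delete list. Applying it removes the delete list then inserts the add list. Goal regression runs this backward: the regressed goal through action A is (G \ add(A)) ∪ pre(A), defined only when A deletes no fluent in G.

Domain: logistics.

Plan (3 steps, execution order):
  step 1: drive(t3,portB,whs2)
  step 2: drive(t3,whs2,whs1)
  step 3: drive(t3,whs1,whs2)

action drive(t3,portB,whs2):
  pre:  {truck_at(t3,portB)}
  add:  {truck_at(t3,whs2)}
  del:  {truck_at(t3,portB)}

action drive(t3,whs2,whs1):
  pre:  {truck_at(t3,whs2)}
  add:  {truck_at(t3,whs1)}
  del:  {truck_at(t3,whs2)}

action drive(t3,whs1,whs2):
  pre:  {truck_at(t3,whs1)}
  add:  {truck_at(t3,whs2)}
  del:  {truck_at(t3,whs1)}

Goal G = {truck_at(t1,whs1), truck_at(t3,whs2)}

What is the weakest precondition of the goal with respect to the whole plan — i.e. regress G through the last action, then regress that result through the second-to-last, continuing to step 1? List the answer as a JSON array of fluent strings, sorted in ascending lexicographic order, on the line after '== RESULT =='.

Work backward from the goal:
  through step 3 (drive(t3,whs1,whs2)): drop {truck_at(t3,whs2)}, keep {truck_at(t1,whs1)}, require {truck_at(t3,whs1)}
    → {truck_at(t1,whs1), truck_at(t3,whs1)}
  through step 2 (drive(t3,whs2,whs1)): drop {truck_at(t3,whs1)}, keep {truck_at(t1,whs1)}, require {truck_at(t3,whs2)}
    → {truck_at(t1,whs1), truck_at(t3,whs2)}
  through step 1 (drive(t3,portB,whs2)): drop {truck_at(t3,whs2)}, keep {truck_at(t1,whs1)}, require {truck_at(t3,portB)}
    → {truck_at(t1,whs1), truck_at(t3,portB)}

== RESULT ==
["truck_at(t1,whs1)", "truck_at(t3,portB)"]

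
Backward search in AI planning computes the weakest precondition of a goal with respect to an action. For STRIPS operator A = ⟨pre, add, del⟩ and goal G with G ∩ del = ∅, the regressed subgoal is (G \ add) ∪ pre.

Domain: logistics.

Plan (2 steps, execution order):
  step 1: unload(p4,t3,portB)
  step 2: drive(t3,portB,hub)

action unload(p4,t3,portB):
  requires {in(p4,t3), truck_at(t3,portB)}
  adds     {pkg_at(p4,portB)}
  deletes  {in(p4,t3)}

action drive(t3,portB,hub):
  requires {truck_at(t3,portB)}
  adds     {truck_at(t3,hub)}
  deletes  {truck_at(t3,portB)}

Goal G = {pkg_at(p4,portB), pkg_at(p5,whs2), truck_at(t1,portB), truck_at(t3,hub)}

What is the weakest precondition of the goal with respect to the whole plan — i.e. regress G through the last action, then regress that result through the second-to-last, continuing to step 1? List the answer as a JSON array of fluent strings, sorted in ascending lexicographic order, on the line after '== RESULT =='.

Work backward from the goal:
  through step 2 (drive(t3,portB,hub)): drop {truck_at(t3,hub)}, keep {pkg_at(p4,portB), pkg_at(p5,whs2), truck_at(t1,portB)}, require {truck_at(t3,portB)}
    → {pkg_at(p4,portB), pkg_at(p5,whs2), truck_at(t1,portB), truck_at(t3,portB)}
  through step 1 (unload(p4,t3,portB)): drop {pkg_at(p4,portB)}, keep {pkg_at(p5,whs2), truck_at(t1,portB), truck_at(t3,portB)}, require {in(p4,t3), truck_at(t3,portB)}
    → {in(p4,t3), pkg_at(p5,whs2), truck_at(t1,portB), truck_at(t3,portB)}

== RESULT ==
["in(p4,t3)", "pkg_at(p5,whs2)", "truck_at(t1,portB)", "truck_at(t3,portB)"]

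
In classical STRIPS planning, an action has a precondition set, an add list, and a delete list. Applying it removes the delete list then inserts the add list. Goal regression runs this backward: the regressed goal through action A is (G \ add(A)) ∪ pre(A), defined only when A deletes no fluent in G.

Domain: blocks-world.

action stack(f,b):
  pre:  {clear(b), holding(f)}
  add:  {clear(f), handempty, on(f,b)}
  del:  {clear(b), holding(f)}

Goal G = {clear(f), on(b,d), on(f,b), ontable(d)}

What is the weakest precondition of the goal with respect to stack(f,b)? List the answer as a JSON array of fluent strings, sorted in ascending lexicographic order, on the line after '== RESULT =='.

Compute (G \ add) ∪ pre:
  G ∩ del = {}  (empty — regression defined)
  G \ add = {clear(f), on(b,d), on(f,b), ontable(d)} \ {clear(f), handempty, on(f,b)} = {on(b,d), ontable(d)}
  ∪ pre   = {on(b,d), ontable(d)} ∪ {clear(b), holding(f)}
          = {clear(b), holding(f), on(b,d), ontable(d)}

== RESULT ==
["clear(b)", "holding(f)", "on(b,d)", "ontable(d)"]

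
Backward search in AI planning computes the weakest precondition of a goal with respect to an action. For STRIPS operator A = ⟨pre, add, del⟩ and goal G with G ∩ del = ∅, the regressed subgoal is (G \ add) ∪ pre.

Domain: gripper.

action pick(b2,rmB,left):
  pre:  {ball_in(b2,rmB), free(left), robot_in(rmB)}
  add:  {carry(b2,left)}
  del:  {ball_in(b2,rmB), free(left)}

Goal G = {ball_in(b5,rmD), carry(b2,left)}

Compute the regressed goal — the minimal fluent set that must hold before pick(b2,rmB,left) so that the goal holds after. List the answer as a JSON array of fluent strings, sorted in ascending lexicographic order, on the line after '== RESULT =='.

Compute (G \ add) ∪ pre:
  G ∩ del = {}  (empty — regression defined)
  G \ add = {ball_in(b5,rmD), carry(b2,left)} \ {carry(b2,left)} = {ball_in(b5,rmD)}
  ∪ pre   = {ball_in(b5,rmD)} ∪ {ball_in(b2,rmB), free(left), robot_in(rmB)}
          = {ball_in(b2,rmB), ball_in(b5,rmD), free(left), robot_in(rmB)}

== RESULT ==
["ball_in(b2,rmB)", "ball_in(b5,rmD)", "free(left)", "robot_in(rmB)"]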